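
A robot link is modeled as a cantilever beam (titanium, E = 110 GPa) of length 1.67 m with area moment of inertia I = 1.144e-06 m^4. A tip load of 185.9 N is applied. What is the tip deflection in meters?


delta = F*L^3/(3*E*I) = 185.9*1.67^3/(3*1.100e+11*1.144e-06)
      = 865.8223717/377520 = 0.0023

0.0023 m


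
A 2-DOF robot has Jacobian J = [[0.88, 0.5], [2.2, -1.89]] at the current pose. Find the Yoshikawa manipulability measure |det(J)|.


det(J) = 0.88*-1.89 - (0.5)*(2.2) = -2.7632
|det(J)| = 2.7632

2.7632


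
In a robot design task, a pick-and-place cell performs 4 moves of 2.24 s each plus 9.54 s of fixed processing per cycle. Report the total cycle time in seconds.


T = 4*2.24 + 9.54 = 18.5000

18.5000 s


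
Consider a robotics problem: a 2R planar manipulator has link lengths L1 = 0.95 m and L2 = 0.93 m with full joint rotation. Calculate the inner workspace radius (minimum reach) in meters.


r_min = |L1 - L2| = |0.95 - 0.93| = 0.0200

0.0200 m


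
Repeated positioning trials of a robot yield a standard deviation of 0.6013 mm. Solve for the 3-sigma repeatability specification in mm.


repeatability = 3*sigma = 3*0.6013 = 1.8039

1.8039 mm


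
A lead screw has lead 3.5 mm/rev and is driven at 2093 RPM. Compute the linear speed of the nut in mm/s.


v = lead * (RPM/60) = 3.5*2093/60 = 122.0917

122.0917 mm/s


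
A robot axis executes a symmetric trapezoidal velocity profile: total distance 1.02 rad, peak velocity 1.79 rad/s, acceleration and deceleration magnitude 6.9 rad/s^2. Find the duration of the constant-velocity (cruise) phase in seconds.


t_acc = v/a = 0.259420 s, d_acc = v^2/(2a) = 0.232181 rad each
d_cruise = 1.02 - 2*0.232181 = 0.555638 rad
t_cruise = d_cruise/v = 0.555638/1.79 = 0.3104

0.3104 s


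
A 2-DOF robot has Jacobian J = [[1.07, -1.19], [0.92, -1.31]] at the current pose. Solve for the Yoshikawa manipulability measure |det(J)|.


det(J) = 1.07*-1.31 - (-1.19)*(0.92) = -0.3069
|det(J)| = 0.3069

0.3069


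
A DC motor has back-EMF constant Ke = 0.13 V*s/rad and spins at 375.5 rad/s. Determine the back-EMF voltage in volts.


V_emf = Ke * omega = 0.13*375.5 = 48.8150

48.8150 V


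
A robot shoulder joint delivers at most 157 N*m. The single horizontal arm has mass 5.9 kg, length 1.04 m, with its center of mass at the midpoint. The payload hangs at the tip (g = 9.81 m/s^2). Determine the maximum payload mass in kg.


tau_arm = m_arm*g*(L/2) = 5.9*9.81*1.04/2 = 30.0971 N*m
tau_payload = tau_max - tau_arm = 157 - 30.0971 = 126.9029
m_payload = tau_payload / (g*L) = 126.9029 / (9.81*1.04) = 12.4385

12.4385 kg


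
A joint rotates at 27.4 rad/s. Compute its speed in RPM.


RPM = 27.4 * 60/(2*pi) = 261.6507

261.6507 RPM


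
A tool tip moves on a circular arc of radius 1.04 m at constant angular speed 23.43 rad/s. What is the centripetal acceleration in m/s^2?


a_c = omega^2 * r = 23.43^2 * 1.04 = 570.9235

570.9235 m/s^2


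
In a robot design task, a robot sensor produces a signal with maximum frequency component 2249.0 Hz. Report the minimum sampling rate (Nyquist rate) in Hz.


f_s,min = 2*f_max = 2*2249.0 = 4498.0000

4498.0000 Hz


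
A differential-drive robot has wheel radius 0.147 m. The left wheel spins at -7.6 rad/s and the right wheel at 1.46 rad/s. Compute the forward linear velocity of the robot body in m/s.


v = r*(wR + wL)/2 = 0.147*(1.46 + -7.6)/2 = -0.4513

-0.4513 m/s


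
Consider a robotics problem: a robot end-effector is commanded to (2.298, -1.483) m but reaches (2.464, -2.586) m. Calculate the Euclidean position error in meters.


dx = 2.464 - (2.298) = 0.1660, dy = -2.586 - (-1.483) = -1.1030
err = sqrt(0.027556 + 1.216609) = 1.1154

1.1154 m


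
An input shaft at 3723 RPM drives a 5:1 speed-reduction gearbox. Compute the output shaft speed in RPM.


omega_out = omega_in / N = 3723 / 5 = 744.6000

744.6000 RPM


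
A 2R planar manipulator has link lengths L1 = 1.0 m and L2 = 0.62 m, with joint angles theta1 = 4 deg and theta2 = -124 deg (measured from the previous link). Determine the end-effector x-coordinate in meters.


x = L1*cos(th1) + L2*cos(th1+th2) = 1.0*cos(4 deg) + 0.62*cos(-120 deg) = 0.6876

0.6876 m


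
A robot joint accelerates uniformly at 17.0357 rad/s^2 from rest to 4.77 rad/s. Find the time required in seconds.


t = delta_omega / alpha = 4.77 / 17.0357 = 0.2800

0.2800 s


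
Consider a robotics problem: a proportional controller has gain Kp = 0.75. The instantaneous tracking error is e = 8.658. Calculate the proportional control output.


u_P = Kp * e = 0.75 * 8.658 = 6.4935

6.4935


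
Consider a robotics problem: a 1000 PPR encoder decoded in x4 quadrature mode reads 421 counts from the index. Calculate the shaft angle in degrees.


angle = counts * 360 / (PPR*4) = 421 * 360 / 4000 = 37.8900

37.8900 degrees


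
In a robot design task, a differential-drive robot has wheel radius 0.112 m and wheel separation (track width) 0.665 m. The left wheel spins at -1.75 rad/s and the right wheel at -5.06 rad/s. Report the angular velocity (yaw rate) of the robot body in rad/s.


omega = r*(wR - wL)/L = 0.112*(-5.06 - (-1.75))/0.665 = -0.5575

-0.5575 rad/s


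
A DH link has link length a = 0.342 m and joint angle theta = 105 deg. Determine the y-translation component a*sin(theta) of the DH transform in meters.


a*sin(theta) = 0.342*sin(105 deg) = 0.3303

0.3303 m


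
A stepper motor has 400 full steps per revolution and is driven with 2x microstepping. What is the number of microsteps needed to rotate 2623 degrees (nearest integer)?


step_size = 360/(400*2) = 360/800 = 0.450000 deg
n = 2623/(360/800) = 2623*800/360 = 5828.8889 -> 5829

5829 steps


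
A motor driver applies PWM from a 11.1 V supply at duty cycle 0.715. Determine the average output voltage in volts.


V_avg = V_supply * D = 11.1*0.715 = 7.9365

7.9365 V


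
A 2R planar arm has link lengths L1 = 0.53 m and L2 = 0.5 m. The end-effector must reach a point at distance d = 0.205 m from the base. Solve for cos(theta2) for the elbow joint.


cos(th2) = (d^2 - L1^2 - L2^2)/(2*L1*L2) = (0.205^2 - 0.53^2 - 0.5^2)/(2*0.53*0.5) = -0.9224

-0.9224


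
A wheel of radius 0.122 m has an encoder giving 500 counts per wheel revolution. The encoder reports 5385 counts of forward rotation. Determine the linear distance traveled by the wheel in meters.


revs = 5385/500 = 10.770000
d = revs * 2*pi*r = 10.770000 * 2*pi*0.122 = 8.2557

8.2557 m


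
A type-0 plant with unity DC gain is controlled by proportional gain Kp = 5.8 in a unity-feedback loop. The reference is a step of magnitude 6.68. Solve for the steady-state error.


e_ss = R/(1 + Kp) = 6.68/(1 + 5.8) = 6.68/6.8000 = 0.9824

0.9824


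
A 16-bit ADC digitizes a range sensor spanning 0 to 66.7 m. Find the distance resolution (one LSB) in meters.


res = range / 2^n = 66.7/2^16 = 66.7/65536 = 0.0010

0.0010 m


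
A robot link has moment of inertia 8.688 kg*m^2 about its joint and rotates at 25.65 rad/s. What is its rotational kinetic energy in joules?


KE = (1/2)*I*omega^2 = 0.5*8.688*25.65^2 = 2858.0153

2858.0153 J


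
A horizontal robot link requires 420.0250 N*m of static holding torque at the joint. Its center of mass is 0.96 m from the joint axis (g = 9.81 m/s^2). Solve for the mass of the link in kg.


m = tau / (g*L) = 420.0250 / (9.81 * 0.96) = 44.6000

44.6000 kg


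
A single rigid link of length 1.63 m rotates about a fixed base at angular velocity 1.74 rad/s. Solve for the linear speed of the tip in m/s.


v = L*omega = 1.63 * 1.74 = 2.8362

2.8362 m/s


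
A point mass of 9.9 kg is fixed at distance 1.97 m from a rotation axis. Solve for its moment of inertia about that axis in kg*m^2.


I = m*r^2 = 9.9*1.97^2 = 38.4209

38.4209 kg*m^2


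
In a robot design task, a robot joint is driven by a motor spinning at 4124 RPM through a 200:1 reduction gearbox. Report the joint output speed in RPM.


omega_joint = omega_motor / N = 4124 / 200 = 20.6200

20.6200 RPM


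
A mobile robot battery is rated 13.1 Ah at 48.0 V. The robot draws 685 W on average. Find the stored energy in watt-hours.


E = capacity * V = 13.1*48.0 = 628.8000

628.8000 Wh


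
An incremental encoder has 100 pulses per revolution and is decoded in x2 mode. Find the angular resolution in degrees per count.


resolution = 360 / (PPR * 2) = 360 / 200 = 1.8000

1.8000 degrees


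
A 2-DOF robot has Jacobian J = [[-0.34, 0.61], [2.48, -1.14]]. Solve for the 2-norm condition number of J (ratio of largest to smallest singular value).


JJ^T eigenvalues: trace(JJ^T) = 7.9377, det(JJ^T) = det(J)^2 = 1.26607504
s_max^2 = (7.9377 + sqrt(57.94278113))/2 = 7.77485779
s_min^2 = (7.9377 - sqrt(57.94278113))/2 = 0.16284221
kappa = s_max/s_min = sqrt(7.77485779/0.16284221) = 6.9098

6.9098


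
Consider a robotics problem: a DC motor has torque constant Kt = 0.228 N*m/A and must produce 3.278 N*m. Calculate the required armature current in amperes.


I = tau / Kt = 3.278/0.228 = 14.3772

14.3772 A


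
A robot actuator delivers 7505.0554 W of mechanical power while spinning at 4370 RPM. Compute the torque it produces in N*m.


omega = 4370 * 2*pi/60 = 457.625330 rad/s
tau = P / omega = 7505.0554 / 457.625330 = 16.4000

16.4000 N*m


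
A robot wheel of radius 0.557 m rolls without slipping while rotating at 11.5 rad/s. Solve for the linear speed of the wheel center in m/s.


v = omega * r = 11.5 * 0.557 = 6.4055

6.4055 m/s


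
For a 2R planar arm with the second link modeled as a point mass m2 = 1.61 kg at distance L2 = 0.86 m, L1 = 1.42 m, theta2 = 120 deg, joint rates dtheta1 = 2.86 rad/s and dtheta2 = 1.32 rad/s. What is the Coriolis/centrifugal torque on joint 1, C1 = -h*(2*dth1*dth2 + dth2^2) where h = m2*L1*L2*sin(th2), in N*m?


h = m2*L1*L2*sin(th2) = 1.61*1.42*0.86*sin(120 deg) = 1.702720
C1 = -h*(2*2.86*1.32 + 1.32^2) = -1.702720*9.2928 = -15.8230

-15.8230 N*m


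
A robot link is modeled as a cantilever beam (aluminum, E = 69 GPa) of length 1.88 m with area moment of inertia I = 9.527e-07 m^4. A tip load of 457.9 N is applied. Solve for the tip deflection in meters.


delta = F*L^3/(3*E*I) = 457.9*1.88^3/(3*6.900e+10*9.527e-07)
      = 3042.5953088/197208.9 = 0.0154

0.0154 m


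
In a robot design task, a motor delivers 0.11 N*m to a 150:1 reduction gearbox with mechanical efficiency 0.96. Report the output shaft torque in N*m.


tau_out = tau_in * N * eta = 0.11 * 150 * 0.96 = 15.8400

15.8400 N*m


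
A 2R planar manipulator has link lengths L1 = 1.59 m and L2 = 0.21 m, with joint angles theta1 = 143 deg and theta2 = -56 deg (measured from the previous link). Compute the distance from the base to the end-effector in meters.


x = L1*cos(th1) + L2*cos(th1+th2) = -1.258840
y = L1*sin(th1) + L2*sin(th1+th2) = 1.166598
d = sqrt(x^2 + y^2) = sqrt(1.584678 + 1.360951) = 1.7163

1.7163 m


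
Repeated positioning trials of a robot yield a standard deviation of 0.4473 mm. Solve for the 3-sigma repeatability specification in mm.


repeatability = 3*sigma = 3*0.4473 = 1.3419

1.3419 mm


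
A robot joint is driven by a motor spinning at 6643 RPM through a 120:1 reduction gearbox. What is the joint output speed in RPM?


omega_joint = omega_motor / N = 6643 / 120 = 55.3583

55.3583 RPM


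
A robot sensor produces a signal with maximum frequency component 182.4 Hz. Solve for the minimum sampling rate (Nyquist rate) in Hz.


f_s,min = 2*f_max = 2*182.4 = 364.8000

364.8000 Hz


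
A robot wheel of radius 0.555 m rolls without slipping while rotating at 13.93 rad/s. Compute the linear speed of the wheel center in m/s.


v = omega * r = 13.93 * 0.555 = 7.7312

7.7312 m/s


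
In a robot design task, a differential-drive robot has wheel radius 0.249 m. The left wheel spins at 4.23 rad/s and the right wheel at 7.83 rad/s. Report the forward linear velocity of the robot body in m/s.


v = r*(wR + wL)/2 = 0.249*(7.83 + 4.23)/2 = 1.5015

1.5015 m/s


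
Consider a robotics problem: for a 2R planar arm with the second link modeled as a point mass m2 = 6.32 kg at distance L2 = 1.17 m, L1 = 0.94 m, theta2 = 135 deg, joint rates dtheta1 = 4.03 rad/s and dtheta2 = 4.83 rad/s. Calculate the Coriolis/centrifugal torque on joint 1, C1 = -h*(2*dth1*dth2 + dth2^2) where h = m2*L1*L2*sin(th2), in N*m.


h = m2*L1*L2*sin(th2) = 6.32*0.94*1.17*sin(135 deg) = 4.914913
C1 = -h*(2*4.03*4.83 + 4.83^2) = -4.914913*62.2587 = -305.9961

-305.9961 N*m


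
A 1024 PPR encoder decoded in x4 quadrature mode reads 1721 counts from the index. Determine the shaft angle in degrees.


angle = counts * 360 / (PPR*4) = 1721 * 360 / 4096 = 151.2598

151.2598 degrees


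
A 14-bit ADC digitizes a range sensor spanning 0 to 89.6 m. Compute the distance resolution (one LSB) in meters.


res = range / 2^n = 89.6/2^14 = 89.6/16384 = 0.0055

0.0055 m


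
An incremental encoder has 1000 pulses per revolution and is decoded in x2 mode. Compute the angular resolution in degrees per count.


resolution = 360 / (PPR * 2) = 360 / 2000 = 0.1800

0.1800 degrees


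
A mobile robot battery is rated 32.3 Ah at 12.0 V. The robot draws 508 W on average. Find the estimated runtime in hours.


E = 32.3*12.0 = 387.6000 Wh
t = E/P = 387.6000/508 = 0.7630

0.7630 hours


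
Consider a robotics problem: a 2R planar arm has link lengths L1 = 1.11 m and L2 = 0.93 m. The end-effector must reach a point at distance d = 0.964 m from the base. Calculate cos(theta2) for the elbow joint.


cos(th2) = (d^2 - L1^2 - L2^2)/(2*L1*L2) = (0.964^2 - 1.11^2 - 0.93^2)/(2*1.11*0.93) = -0.5656

-0.5656


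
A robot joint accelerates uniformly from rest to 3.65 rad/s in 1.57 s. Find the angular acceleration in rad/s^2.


alpha = delta_omega / t = 3.65 / 1.57 = 2.3248

2.3248 rad/s^2


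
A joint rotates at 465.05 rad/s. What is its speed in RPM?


RPM = 465.05 * 60/(2*pi) = 4440.9004

4440.9004 RPM


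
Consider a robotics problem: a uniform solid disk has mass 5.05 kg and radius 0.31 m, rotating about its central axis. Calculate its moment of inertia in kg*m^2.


I = (1/2)*m*R^2 = 0.5*5.05*0.31^2 = 0.2427

0.2427 kg*m^2


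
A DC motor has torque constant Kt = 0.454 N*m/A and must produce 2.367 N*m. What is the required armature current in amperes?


I = tau / Kt = 2.367/0.454 = 5.2137

5.2137 A


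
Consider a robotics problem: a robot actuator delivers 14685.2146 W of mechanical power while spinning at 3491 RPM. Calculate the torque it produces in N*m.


omega = 3491 * 2*pi/60 = 365.576665 rad/s
tau = P / omega = 14685.2146 / 365.576665 = 40.1700

40.1700 N*m


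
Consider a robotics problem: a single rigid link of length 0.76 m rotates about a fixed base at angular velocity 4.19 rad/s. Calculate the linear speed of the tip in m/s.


v = L*omega = 0.76 * 4.19 = 3.1844

3.1844 m/s


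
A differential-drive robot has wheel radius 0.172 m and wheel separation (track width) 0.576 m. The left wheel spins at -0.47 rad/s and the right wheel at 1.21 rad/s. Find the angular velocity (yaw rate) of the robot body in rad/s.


omega = r*(wR - wL)/L = 0.172*(1.21 - (-0.47))/0.576 = 0.5017

0.5017 rad/s


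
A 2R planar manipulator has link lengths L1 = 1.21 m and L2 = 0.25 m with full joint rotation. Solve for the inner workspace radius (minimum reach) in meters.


r_min = |L1 - L2| = |1.21 - 0.25| = 0.9600

0.9600 m


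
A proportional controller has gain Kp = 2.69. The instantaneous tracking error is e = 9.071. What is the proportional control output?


u_P = Kp * e = 2.69 * 9.071 = 24.4010

24.4010


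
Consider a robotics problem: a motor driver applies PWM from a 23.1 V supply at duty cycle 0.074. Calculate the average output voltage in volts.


V_avg = V_supply * D = 23.1*0.074 = 1.7094

1.7094 V


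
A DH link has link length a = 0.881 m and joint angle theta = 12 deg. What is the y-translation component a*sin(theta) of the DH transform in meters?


a*sin(theta) = 0.881*sin(12 deg) = 0.1832

0.1832 m


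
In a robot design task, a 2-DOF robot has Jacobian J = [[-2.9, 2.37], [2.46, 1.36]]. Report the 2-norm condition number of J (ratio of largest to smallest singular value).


JJ^T eigenvalues: trace(JJ^T) = 21.9281, det(JJ^T) = det(J)^2 = 95.53498564
s_max^2 = (21.9281 + sqrt(98.70162705))/2 = 15.93148463
s_min^2 = (21.9281 - sqrt(98.70162705))/2 = 5.99661537
kappa = s_max/s_min = sqrt(15.93148463/5.99661537) = 1.6300

1.6300


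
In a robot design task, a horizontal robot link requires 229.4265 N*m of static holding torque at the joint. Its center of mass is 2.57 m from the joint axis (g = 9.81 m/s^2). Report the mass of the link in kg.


m = tau / (g*L) = 229.4265 / (9.81 * 2.57) = 9.1000

9.1000 kg


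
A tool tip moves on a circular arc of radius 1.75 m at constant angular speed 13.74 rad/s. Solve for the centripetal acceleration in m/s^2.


a_c = omega^2 * r = 13.74^2 * 1.75 = 330.3783

330.3783 m/s^2


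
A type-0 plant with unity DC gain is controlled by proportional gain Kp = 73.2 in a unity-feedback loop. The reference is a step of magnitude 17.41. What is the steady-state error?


e_ss = R/(1 + Kp) = 17.41/(1 + 73.2) = 17.41/74.2000 = 0.2346

0.2346


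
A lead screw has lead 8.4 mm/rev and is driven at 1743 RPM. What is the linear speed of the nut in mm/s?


v = lead * (RPM/60) = 8.4*1743/60 = 244.0200

244.0200 mm/s


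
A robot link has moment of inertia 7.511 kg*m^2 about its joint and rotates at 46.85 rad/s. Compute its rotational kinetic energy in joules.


KE = (1/2)*I*omega^2 = 0.5*7.511*46.85^2 = 8243.0314

8243.0314 J


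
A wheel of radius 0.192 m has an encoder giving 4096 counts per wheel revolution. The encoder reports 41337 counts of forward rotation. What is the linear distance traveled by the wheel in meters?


revs = 41337/4096 = 10.092041
d = revs * 2*pi*r = 10.092041 * 2*pi*0.192 = 12.1748

12.1748 m


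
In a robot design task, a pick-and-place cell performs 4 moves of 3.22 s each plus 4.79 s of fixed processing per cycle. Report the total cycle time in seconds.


T = 4*3.22 + 4.79 = 17.6700

17.6700 s


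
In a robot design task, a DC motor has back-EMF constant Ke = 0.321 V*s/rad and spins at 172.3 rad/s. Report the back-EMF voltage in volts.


V_emf = Ke * omega = 0.321*172.3 = 55.3083

55.3083 V


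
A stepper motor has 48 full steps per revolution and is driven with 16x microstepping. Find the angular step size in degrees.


step = 360/(48*16) = 360/768 = 0.4688

0.4688 degrees


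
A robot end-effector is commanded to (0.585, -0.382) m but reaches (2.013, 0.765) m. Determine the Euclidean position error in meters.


dx = 2.013 - (0.585) = 1.4280, dy = 0.765 - (-0.382) = 1.1470
err = sqrt(2.039184 + 1.315609) = 1.8316

1.8316 m


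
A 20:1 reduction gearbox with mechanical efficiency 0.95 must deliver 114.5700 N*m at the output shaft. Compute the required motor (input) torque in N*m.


tau_in = tau_out / (N * eta) = 114.5700 / (20 * 0.95) = 6.0300

6.0300 N*m


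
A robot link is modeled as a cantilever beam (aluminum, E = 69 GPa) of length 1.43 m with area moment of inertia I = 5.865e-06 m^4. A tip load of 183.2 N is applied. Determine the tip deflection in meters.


delta = F*L^3/(3*E*I) = 183.2*1.43^3/(3*6.900e+10*5.865e-06)
      = 535.7147224/1214055 = 4.4126e-04

4.4126e-04 m


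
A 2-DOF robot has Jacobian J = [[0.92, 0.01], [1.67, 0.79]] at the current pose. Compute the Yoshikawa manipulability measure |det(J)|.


det(J) = 0.92*0.79 - (0.01)*(1.67) = 0.7101
|det(J)| = 0.7101

0.7101


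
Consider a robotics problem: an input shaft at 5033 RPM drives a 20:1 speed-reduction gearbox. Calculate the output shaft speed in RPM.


omega_out = omega_in / N = 5033 / 20 = 251.6500

251.6500 RPM


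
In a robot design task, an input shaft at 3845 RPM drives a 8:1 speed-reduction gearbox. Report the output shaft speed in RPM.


omega_out = omega_in / N = 3845 / 8 = 480.6250

480.6250 RPM


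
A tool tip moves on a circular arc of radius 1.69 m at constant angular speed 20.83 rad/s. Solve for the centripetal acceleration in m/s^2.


a_c = omega^2 * r = 20.83^2 * 1.69 = 733.2722

733.2722 m/s^2


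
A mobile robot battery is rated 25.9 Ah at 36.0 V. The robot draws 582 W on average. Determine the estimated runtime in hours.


E = 25.9*36.0 = 932.4000 Wh
t = E/P = 932.4000/582 = 1.6021

1.6021 hours


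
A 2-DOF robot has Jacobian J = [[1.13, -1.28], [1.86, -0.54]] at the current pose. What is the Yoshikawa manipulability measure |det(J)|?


det(J) = 1.13*-0.54 - (-1.28)*(1.86) = 1.7706
|det(J)| = 1.7706

1.7706


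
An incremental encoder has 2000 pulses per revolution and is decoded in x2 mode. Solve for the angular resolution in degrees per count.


resolution = 360 / (PPR * 2) = 360 / 4000 = 0.0900

0.0900 degrees


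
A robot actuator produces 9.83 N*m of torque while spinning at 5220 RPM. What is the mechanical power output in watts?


omega = 5220 * 2*pi/60 = 546.637122 rad/s
P = tau * omega = 9.83 * 546.637122 = 5373.4429

5373.4429 W


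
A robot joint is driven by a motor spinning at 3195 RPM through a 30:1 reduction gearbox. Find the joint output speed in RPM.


omega_joint = omega_motor / N = 3195 / 30 = 106.5000

106.5000 RPM


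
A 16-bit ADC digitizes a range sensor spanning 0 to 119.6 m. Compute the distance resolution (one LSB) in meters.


res = range / 2^n = 119.6/2^16 = 119.6/65536 = 0.0018

0.0018 m


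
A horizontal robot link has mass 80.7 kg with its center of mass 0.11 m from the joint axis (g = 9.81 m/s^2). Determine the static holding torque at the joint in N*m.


tau = m*g*L = 80.7 * 9.81 * 0.11 = 87.0834

87.0834 N*m


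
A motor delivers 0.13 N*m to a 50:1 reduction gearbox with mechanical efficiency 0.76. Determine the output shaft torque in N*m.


tau_out = tau_in * N * eta = 0.13 * 50 * 0.76 = 4.9400

4.9400 N*m


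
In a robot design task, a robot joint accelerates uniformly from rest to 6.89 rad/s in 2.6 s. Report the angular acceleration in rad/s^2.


alpha = delta_omega / t = 6.89 / 2.6 = 2.6500

2.6500 rad/s^2


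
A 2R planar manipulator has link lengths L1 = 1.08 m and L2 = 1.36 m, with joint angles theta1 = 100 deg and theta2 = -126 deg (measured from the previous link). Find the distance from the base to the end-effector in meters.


x = L1*cos(th1) + L2*cos(th1+th2) = 1.034820
y = L1*sin(th1) + L2*sin(th1+th2) = 0.467408
d = sqrt(x^2 + y^2) = sqrt(1.070852 + 0.218470) = 1.1355

1.1355 m


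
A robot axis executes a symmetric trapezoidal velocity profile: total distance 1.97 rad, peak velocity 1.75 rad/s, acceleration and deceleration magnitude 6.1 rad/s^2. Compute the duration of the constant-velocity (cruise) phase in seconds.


t_acc = v/a = 0.286885 s, d_acc = v^2/(2a) = 0.251025 rad each
d_cruise = 1.97 - 2*0.251025 = 1.467950 rad
t_cruise = d_cruise/v = 1.467950/1.75 = 0.8388

0.8388 s


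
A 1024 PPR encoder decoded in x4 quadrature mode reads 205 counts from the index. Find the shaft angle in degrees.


angle = counts * 360 / (PPR*4) = 205 * 360 / 4096 = 18.0176

18.0176 degrees


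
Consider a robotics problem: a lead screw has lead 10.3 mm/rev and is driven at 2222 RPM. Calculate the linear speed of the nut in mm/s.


v = lead * (RPM/60) = 10.3*2222/60 = 381.4433

381.4433 mm/s


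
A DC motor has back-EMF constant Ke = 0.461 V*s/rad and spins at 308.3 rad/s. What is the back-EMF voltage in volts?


V_emf = Ke * omega = 0.461*308.3 = 142.1263

142.1263 V


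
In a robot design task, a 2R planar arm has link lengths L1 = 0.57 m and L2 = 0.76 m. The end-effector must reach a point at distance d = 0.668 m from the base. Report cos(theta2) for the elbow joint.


cos(th2) = (d^2 - L1^2 - L2^2)/(2*L1*L2) = (0.668^2 - 0.57^2 - 0.76^2)/(2*0.57*0.76) = -0.5266

-0.5266


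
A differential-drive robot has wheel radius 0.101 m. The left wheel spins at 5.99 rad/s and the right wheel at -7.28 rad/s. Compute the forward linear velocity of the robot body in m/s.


v = r*(wR + wL)/2 = 0.101*(-7.28 + 5.99)/2 = -0.0651

-0.0651 m/s


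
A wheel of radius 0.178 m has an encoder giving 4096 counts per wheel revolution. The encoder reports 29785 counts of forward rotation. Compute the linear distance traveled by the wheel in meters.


revs = 29785/4096 = 7.271729
d = revs * 2*pi*r = 7.271729 * 2*pi*0.178 = 8.1328

8.1328 m


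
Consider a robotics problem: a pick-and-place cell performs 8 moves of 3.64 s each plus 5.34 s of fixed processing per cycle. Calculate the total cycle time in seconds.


T = 8*3.64 + 5.34 = 34.4600

34.4600 s


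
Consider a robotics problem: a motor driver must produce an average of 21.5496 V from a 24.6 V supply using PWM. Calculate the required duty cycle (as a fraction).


D = V_avg/V_supply = 21.5496/24.6 = 0.8760

0.8760


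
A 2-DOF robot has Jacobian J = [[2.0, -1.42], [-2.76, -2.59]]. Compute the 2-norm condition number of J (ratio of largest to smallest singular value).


JJ^T eigenvalues: trace(JJ^T) = 20.3421, det(JJ^T) = det(J)^2 = 82.79544064
s_max^2 = (20.3421 + sqrt(82.61926985))/2 = 14.71580714
s_min^2 = (20.3421 - sqrt(82.61926985))/2 = 5.62629286
kappa = s_max/s_min = sqrt(14.71580714/5.62629286) = 1.6173

1.6173


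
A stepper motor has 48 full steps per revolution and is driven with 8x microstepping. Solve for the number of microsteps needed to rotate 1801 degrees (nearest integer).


step_size = 360/(48*8) = 360/384 = 0.937500 deg
n = 1801/(360/384) = 1801*384/360 = 1921.0667 -> 1921

1921 steps


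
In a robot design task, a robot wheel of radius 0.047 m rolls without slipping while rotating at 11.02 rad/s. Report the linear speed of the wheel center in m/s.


v = omega * r = 11.02 * 0.047 = 0.5179

0.5179 m/s


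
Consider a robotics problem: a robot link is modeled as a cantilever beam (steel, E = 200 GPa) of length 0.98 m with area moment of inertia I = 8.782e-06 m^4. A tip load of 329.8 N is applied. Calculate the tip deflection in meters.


delta = F*L^3/(3*E*I) = 329.8*0.98^3/(3*2.000e+11*8.782e-06)
      = 310.4051216/5269200 = 5.8909e-05

5.8909e-05 m


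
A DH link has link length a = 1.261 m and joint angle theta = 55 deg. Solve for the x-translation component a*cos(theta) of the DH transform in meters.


a*cos(theta) = 1.261*cos(55 deg) = 0.7233

0.7233 m


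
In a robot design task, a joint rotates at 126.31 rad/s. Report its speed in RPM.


RPM = 126.31 * 60/(2*pi) = 1206.1717

1206.1717 RPM


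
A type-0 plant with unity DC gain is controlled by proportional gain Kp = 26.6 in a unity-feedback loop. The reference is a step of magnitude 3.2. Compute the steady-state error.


e_ss = R/(1 + Kp) = 3.2/(1 + 26.6) = 3.2/27.6000 = 0.1159

0.1159


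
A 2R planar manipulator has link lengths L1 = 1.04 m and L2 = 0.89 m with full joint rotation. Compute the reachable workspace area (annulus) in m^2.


r_max = L1 + L2 = 1.9300, r_min = |L1 - L2| = 0.1500
A = pi*(r_max^2 - r_min^2) = pi*(3.7249 - 0.0225) = 11.6314

11.6314 m^2


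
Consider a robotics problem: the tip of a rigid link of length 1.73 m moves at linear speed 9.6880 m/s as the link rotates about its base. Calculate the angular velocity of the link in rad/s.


omega = v / L = 9.6880 / 1.73 = 5.6000

5.6000 rad/s


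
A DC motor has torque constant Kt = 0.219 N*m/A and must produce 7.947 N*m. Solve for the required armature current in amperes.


I = tau / Kt = 7.947/0.219 = 36.2877

36.2877 A


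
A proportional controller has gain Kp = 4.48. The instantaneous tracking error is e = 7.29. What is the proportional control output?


u_P = Kp * e = 4.48 * 7.29 = 32.6592

32.6592


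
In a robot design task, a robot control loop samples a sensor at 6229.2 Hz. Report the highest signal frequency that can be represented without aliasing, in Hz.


f_max = f_s/2 = 6229.2/2 = 3114.6000

3114.6000 Hz


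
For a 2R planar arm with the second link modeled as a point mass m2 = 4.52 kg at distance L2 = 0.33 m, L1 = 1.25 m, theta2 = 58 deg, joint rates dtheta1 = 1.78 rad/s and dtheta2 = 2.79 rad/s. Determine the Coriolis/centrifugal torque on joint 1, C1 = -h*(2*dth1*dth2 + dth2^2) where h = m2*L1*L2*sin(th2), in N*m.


h = m2*L1*L2*sin(th2) = 4.52*1.25*0.33*sin(58 deg) = 1.581186
C1 = -h*(2*1.78*2.79 + 2.79^2) = -1.581186*17.7165 = -28.0131

-28.0131 N*m


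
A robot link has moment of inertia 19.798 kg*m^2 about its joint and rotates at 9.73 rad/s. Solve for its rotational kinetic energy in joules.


KE = (1/2)*I*omega^2 = 0.5*19.798*9.73^2 = 937.1670

937.1670 J


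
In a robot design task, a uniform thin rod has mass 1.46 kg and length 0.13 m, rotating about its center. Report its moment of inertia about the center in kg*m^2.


I = (1/12)*m*L^2 = (1/12)*1.46*0.13^2 = 0.0021

0.0021 kg*m^2


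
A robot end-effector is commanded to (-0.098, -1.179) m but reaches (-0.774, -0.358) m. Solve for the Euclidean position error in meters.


dx = -0.774 - (-0.098) = -0.6760, dy = -0.358 - (-1.179) = 0.8210
err = sqrt(0.456976 + 0.674041) = 1.0635

1.0635 m


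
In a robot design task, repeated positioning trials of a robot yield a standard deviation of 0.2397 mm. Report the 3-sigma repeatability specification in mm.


repeatability = 3*sigma = 3*0.2397 = 0.7191

0.7191 mm


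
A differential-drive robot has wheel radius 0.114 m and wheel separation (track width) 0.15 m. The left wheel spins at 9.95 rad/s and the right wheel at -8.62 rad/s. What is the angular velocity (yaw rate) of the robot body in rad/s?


omega = r*(wR - wL)/L = 0.114*(-8.62 - (9.95))/0.15 = -14.1132

-14.1132 rad/s


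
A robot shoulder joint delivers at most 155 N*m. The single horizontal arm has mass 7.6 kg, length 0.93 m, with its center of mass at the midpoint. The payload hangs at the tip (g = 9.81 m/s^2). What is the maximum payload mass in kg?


tau_arm = m_arm*g*(L/2) = 7.6*9.81*0.93/2 = 34.6685 N*m
tau_payload = tau_max - tau_arm = 155 - 34.6685 = 120.3315
m_payload = tau_payload / (g*L) = 120.3315 / (9.81*0.93) = 13.1895

13.1895 kg


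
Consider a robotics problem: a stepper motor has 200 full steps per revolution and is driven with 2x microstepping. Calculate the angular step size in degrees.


step = 360/(200*2) = 360/400 = 0.9000

0.9000 degrees


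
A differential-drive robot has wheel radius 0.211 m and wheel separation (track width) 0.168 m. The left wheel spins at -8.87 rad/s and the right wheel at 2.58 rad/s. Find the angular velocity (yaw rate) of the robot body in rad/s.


omega = r*(wR - wL)/L = 0.211*(2.58 - (-8.87))/0.168 = 14.3807

14.3807 rad/s


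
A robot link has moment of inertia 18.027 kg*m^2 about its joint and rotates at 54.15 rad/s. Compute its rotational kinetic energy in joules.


KE = (1/2)*I*omega^2 = 0.5*18.027*54.15^2 = 26429.5875

26429.5875 J


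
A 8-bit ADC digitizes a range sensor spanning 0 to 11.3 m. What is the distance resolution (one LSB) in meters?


res = range / 2^n = 11.3/2^8 = 11.3/256 = 0.0441

0.0441 m


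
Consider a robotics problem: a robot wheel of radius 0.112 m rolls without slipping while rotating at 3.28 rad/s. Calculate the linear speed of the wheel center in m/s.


v = omega * r = 3.28 * 0.112 = 0.3674

0.3674 m/s


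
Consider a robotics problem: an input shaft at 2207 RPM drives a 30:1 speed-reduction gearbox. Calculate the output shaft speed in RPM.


omega_out = omega_in / N = 2207 / 30 = 73.5667

73.5667 RPM


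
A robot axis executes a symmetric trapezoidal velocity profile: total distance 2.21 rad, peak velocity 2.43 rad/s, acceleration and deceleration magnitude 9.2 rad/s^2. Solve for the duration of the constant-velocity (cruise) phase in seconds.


t_acc = v/a = 0.264130 s, d_acc = v^2/(2a) = 0.320918 rad each
d_cruise = 2.21 - 2*0.320918 = 1.568164 rad
t_cruise = d_cruise/v = 1.568164/2.43 = 0.6453

0.6453 s


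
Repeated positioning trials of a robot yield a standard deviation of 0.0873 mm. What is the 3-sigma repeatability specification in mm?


repeatability = 3*sigma = 3*0.0873 = 0.2619

0.2619 mm


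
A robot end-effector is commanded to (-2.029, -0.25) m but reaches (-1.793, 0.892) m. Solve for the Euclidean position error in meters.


dx = -1.793 - (-2.029) = 0.2360, dy = 0.892 - (-0.25) = 1.1420
err = sqrt(0.055696 + 1.304164) = 1.1661

1.1661 m


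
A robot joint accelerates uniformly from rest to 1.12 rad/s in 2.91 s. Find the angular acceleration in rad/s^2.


alpha = delta_omega / t = 1.12 / 2.91 = 0.3849

0.3849 rad/s^2


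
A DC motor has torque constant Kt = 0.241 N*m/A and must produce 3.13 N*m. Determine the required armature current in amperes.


I = tau / Kt = 3.13/0.241 = 12.9876

12.9876 A


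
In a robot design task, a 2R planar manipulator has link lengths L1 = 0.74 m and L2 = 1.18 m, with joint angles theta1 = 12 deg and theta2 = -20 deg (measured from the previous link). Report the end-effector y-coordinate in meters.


y = L1*sin(th1) + L2*sin(th1+th2) = 0.74*sin(12 deg) + 1.18*sin(-8 deg) = -0.0104

-0.0104 m


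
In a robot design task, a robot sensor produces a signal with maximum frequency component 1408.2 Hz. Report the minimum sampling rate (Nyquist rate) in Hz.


f_s,min = 2*f_max = 2*1408.2 = 2816.4000

2816.4000 Hz


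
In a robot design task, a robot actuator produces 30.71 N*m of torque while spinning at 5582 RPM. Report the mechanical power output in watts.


omega = 5582 * 2*pi/60 = 584.545673 rad/s
P = tau * omega = 30.71 * 584.545673 = 17951.3976

17951.3976 W


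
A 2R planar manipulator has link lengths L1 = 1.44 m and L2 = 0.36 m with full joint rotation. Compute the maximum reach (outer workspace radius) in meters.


r_max = L1 + L2 = 1.44 + 0.36 = 1.8000

1.8000 m


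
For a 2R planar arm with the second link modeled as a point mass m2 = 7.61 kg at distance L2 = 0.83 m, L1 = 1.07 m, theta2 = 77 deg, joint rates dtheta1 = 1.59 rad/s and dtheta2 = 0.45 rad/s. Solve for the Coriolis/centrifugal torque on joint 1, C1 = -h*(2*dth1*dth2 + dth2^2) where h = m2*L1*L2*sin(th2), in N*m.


h = m2*L1*L2*sin(th2) = 7.61*1.07*0.83*sin(77 deg) = 6.585223
C1 = -h*(2*1.59*0.45 + 0.45^2) = -6.585223*1.6335 = -10.7570

-10.7570 N*m


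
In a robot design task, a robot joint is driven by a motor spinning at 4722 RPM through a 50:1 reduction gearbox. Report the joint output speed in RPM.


omega_joint = omega_motor / N = 4722 / 50 = 94.4400

94.4400 RPM


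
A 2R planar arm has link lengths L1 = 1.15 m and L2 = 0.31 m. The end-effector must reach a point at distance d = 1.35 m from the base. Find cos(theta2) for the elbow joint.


cos(th2) = (d^2 - L1^2 - L2^2)/(2*L1*L2) = (1.35^2 - 1.15^2 - 0.31^2)/(2*1.15*0.31) = 0.5665

0.5665


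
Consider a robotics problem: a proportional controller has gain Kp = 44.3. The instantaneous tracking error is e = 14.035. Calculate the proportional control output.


u_P = Kp * e = 44.3 * 14.035 = 621.7505

621.7505


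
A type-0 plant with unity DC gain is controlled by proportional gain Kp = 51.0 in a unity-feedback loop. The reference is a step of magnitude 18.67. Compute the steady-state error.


e_ss = R/(1 + Kp) = 18.67/(1 + 51.0) = 18.67/52.0000 = 0.3590

0.3590


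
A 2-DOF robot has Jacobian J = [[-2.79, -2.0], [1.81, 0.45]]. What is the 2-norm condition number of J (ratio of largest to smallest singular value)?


JJ^T eigenvalues: trace(JJ^T) = 15.2627, det(JJ^T) = det(J)^2 = 5.59086025
s_max^2 = (15.2627 + sqrt(210.58657029))/2 = 14.88715062
s_min^2 = (15.2627 - sqrt(210.58657029))/2 = 0.37554938
kappa = s_max/s_min = sqrt(14.88715062/0.37554938) = 6.2961

6.2961


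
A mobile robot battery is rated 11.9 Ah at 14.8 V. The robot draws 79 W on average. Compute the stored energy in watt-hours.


E = capacity * V = 11.9*14.8 = 176.1200

176.1200 Wh


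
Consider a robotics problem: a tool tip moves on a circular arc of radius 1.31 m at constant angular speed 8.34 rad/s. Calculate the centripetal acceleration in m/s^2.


a_c = omega^2 * r = 8.34^2 * 1.31 = 91.1178

91.1178 m/s^2


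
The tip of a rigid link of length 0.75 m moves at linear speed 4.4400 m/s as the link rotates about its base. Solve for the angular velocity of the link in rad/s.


omega = v / L = 4.4400 / 0.75 = 5.9200

5.9200 rad/s


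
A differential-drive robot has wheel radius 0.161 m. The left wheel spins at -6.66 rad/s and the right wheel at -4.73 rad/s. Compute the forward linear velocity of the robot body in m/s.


v = r*(wR + wL)/2 = 0.161*(-4.73 + -6.66)/2 = -0.9169

-0.9169 m/s


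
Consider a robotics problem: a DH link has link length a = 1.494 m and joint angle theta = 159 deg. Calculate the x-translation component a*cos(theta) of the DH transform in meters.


a*cos(theta) = 1.494*cos(159 deg) = -1.3948

-1.3948 m


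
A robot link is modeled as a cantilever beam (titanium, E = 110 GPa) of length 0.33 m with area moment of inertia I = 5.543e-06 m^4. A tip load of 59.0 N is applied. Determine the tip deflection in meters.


delta = F*L^3/(3*E*I) = 59.0*0.33^3/(3*1.100e+11*5.543e-06)
      = 2.120283/1829190 = 1.1591e-06

1.1591e-06 m


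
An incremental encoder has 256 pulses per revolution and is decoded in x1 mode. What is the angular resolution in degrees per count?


resolution = 360 / (PPR * 1) = 360 / 256 = 1.4062

1.4062 degrees


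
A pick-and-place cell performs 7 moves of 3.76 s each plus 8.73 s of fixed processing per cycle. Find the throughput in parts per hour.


T_cycle = 7*3.76 + 8.73 = 35.0500 s
rate = 3600/T = 102.7104

102.7104 parts/hour


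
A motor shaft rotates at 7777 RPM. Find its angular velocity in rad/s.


omega = 7777 * 2*pi/60 = 814.4055

814.4055 rad/s


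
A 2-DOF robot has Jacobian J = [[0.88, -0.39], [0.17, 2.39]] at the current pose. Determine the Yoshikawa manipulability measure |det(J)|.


det(J) = 0.88*2.39 - (-0.39)*(0.17) = 2.1695
|det(J)| = 2.1695

2.1695


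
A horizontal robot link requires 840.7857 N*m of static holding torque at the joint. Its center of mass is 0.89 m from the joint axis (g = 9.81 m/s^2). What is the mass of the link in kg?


m = tau / (g*L) = 840.7857 / (9.81 * 0.89) = 96.3000

96.3000 kg


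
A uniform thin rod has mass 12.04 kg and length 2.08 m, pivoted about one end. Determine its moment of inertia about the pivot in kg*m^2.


I = (1/3)*m*L^2 = (1/3)*12.04*2.08^2 = 17.3633

17.3633 kg*m^2


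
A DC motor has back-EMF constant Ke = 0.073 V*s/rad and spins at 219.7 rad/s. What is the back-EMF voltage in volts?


V_emf = Ke * omega = 0.073*219.7 = 16.0381

16.0381 V


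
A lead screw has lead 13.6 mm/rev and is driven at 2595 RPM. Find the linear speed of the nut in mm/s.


v = lead * (RPM/60) = 13.6*2595/60 = 588.2000

588.2000 mm/s


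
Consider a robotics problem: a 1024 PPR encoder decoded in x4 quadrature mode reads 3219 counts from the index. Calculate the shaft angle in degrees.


angle = counts * 360 / (PPR*4) = 3219 * 360 / 4096 = 282.9199

282.9199 degrees


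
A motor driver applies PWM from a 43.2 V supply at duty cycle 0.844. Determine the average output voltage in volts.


V_avg = V_supply * D = 43.2*0.844 = 36.4608

36.4608 V


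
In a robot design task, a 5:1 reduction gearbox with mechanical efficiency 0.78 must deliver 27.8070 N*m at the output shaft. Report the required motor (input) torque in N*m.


tau_in = tau_out / (N * eta) = 27.8070 / (5 * 0.78) = 7.1300

7.1300 N*m


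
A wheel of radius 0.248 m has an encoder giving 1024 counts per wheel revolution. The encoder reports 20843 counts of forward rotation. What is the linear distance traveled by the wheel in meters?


revs = 20843/1024 = 20.354492
d = revs * 2*pi*r = 20.354492 * 2*pi*0.248 = 31.7170

31.7170 m
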